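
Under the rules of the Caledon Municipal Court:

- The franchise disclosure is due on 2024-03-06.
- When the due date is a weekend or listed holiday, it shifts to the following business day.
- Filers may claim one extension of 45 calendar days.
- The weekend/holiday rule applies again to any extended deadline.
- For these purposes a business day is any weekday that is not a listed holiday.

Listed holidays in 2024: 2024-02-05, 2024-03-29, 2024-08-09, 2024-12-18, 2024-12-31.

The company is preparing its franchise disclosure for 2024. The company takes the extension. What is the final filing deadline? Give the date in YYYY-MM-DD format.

2024-04-22

The stated deadline is 2024-03-06.
Since 2024-03-06 is a Wednesday and not a holiday, the date is unchanged.
The 45-calendar-day extension moves the deadline from 2024-03-06 to 2024-04-20.
2024-04-20 is a Saturday, so it moves to the next business day, 2024-04-22 (Monday).
The final due date is 2024-04-22.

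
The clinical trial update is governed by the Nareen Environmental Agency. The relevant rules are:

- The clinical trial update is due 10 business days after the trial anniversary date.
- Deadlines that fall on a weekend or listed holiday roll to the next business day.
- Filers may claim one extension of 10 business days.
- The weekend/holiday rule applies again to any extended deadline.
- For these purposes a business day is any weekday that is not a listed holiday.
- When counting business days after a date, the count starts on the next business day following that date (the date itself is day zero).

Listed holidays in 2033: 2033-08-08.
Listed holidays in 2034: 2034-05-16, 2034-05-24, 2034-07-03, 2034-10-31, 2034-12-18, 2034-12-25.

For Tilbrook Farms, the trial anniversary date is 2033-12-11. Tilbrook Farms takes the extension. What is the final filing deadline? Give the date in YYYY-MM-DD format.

10 business days after 2033-12-11, excluding weekends and holidays, is 2033-12-23.
2033-12-23 falls on a Friday, which is a business day, so no adjustment is needed.
The 10-business-day extension runs from 2033-12-23 to 2034-01-06.
2034-01-06 is a Friday and not a listed holiday, so it stands.
The final due date is 2034-01-06.

2034-01-06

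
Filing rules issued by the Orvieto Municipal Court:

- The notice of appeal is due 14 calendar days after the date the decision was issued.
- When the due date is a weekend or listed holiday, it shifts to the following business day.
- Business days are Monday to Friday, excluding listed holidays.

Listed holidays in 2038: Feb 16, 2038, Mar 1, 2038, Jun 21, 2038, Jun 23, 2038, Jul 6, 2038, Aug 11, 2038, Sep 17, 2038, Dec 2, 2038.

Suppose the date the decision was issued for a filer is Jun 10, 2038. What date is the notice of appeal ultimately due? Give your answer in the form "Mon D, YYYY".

Trigger date Jun 10, 2038 + 14 calendar days = Jun 24, 2038.
Since Jun 24, 2038 is a Thursday and not a holiday, the date is unchanged.
The final due date is Jun 24, 2038.

Jun 24, 2038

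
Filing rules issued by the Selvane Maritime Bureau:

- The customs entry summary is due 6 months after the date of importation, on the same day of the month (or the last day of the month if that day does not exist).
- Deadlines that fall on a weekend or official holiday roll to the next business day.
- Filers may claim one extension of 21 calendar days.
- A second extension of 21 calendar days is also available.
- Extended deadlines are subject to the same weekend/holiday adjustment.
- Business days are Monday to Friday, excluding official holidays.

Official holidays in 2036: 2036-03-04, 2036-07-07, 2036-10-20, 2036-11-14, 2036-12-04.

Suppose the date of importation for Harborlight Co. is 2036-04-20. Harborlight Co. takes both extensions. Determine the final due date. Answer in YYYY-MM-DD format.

2036-12-02

Moving 6 months forward from 2036-04-20 on the corresponding day gives 2036-10-20.
2036-10-20 falls on a listed holiday. Rolling to the next business day gives 2036-10-21, a Tuesday.
The 21-calendar-day extension moves the deadline from 2036-10-21 to 2036-11-11.
2036-11-11 is a Tuesday and not a listed holiday, so it stands.
With the 21-day extension, 2036-11-11 becomes 2036-12-02.
Since 2036-12-02 is a Tuesday and not a holiday, the date is unchanged.
Deadline: 2036-12-02.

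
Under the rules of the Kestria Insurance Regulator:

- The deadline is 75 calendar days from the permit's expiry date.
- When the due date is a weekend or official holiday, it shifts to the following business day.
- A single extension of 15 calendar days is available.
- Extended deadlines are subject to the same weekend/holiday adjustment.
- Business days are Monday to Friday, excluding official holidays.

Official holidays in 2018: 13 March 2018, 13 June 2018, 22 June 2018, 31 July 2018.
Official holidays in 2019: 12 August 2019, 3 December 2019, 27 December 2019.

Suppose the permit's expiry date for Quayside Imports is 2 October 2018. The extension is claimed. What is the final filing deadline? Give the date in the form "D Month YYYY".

1 January 2019

Trigger date 2 October 2018 + 75 calendar days = 16 December 2018.
16 December 2018 is a Sunday; the next business day is 17 December 2018 (Monday).
Applying the 15-calendar-day extension: 17 December 2018 + 15 days = 1 January 2019.
1 January 2019 falls on a Tuesday, which is a business day, so no adjustment is needed.
Deadline: 1 January 2019.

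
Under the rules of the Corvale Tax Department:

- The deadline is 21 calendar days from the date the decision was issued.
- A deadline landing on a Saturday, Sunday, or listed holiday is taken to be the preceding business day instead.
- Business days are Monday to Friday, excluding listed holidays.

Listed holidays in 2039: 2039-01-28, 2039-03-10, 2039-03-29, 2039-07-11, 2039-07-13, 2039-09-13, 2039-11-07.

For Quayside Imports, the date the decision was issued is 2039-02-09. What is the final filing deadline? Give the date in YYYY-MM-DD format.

2039-03-02

Trigger date 2039-02-09 + 21 calendar days = 2039-03-02.
2039-03-02 is a Wednesday and not a listed holiday, so it stands.
The final due date is 2039-03-02.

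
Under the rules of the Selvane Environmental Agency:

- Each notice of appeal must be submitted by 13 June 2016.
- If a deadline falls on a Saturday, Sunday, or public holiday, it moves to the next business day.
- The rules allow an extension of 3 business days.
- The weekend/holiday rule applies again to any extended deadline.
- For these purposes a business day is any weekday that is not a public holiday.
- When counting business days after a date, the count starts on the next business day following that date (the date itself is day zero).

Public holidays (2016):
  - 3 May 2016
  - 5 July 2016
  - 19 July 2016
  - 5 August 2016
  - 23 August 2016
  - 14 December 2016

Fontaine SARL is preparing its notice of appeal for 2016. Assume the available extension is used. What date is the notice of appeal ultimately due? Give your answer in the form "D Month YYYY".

16 June 2016

Start from the fixed due date, 13 June 2016.
Since 13 June 2016 is a Monday and not a holiday, the date is unchanged.
The 3-business-day extension runs from 13 June 2016 to 16 June 2016.
16 June 2016 is a Thursday and not a listed holiday, so it stands.
Final deadline: 16 June 2016.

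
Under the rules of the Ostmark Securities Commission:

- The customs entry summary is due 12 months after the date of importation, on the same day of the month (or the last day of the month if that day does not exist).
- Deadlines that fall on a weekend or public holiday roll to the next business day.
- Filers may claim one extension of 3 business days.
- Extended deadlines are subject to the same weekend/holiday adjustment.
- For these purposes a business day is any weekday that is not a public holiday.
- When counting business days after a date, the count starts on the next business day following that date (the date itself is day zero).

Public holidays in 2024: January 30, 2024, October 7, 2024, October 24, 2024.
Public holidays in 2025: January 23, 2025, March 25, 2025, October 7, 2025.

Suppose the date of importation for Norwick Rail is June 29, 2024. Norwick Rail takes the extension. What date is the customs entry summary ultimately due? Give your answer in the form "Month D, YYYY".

12 months after June 29, 2024, on the same day of the month, is June 29, 2025.
June 29, 2025 is a Sunday, so it moves to the next business day, June 30, 2025 (Monday).
Counting 3 further business days from June 30, 2025 reaches July 3, 2025.
July 3, 2025 (Thursday) is already a business day.
The final due date is July 3, 2025.

July 3, 2025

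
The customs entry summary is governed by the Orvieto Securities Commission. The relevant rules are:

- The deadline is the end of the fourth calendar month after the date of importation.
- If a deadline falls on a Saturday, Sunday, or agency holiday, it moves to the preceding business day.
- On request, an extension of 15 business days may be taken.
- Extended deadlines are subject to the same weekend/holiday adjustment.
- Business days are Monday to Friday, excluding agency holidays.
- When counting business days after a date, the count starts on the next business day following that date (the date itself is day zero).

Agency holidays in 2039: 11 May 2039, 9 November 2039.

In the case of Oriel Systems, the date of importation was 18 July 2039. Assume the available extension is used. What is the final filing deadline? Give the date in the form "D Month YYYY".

The fourth month after 18 July 2039 is November 2039, whose last day is 30 November 2039.
30 November 2039 falls on a Wednesday, which is a business day, so no adjustment is needed.
Applying the 15-business-day extension: 15 business days after 30 November 2039 is 21 December 2039.
21 December 2039 (Wednesday) is already a business day.
So the filing is due 21 December 2039.

21 December 2039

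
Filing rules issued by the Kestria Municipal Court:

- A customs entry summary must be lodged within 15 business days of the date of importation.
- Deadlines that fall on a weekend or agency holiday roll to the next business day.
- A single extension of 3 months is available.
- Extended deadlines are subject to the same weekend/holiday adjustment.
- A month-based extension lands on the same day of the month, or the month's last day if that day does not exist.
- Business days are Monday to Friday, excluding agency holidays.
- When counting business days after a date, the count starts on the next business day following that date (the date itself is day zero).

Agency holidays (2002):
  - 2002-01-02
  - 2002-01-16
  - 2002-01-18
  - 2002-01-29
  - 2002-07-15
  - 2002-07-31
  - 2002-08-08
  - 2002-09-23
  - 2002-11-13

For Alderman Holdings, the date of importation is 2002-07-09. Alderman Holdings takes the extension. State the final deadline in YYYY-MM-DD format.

2002-11-01

Starting the day after 2002-07-09 and counting 15 business days lands on 2002-08-01.
Since 2002-08-01 is a Thursday and not a holiday, the date is unchanged.
Applying the 3 months extension: 3 months after 2002-08-01 is 2002-11-01.
2002-11-01 (Friday) is already a business day.
Final deadline: 2002-11-01.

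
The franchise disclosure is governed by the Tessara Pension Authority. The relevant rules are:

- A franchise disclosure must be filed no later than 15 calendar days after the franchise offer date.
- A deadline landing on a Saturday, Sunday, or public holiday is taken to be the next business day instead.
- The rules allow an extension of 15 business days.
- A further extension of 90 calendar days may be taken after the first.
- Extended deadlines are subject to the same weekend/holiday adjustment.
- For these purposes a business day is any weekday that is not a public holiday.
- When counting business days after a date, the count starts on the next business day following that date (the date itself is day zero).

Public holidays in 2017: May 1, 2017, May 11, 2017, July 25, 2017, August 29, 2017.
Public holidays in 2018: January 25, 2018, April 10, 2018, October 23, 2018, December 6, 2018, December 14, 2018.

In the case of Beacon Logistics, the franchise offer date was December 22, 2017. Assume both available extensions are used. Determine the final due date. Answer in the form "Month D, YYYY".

Adding 15 calendar days to December 22, 2017 gives January 6, 2018.
January 6, 2018 is a Saturday; the next business day is January 8, 2018 (Monday).
Counting 15 further business days from January 8, 2018 reaches January 30, 2018.
January 30, 2018 is a Tuesday and not a listed holiday, so it stands.
Add the 90 calendar-day extension to January 30, 2018: April 30, 2018.
April 30, 2018 is a Monday and not a listed holiday, so it stands.
Final deadline: April 30, 2018.

April 30, 2018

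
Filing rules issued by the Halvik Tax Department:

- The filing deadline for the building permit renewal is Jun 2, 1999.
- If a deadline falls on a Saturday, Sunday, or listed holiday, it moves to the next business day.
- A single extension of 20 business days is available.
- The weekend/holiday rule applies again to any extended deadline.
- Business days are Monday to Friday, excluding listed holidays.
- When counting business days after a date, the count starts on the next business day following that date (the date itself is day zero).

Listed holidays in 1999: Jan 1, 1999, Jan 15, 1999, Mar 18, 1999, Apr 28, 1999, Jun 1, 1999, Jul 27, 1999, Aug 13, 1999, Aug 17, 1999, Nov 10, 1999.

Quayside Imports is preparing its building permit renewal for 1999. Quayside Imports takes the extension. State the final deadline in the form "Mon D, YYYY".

Jun 30, 1999

The stated deadline is Jun 2, 1999.
Jun 2, 1999 is a Wednesday and not a listed holiday, so it stands.
The 20-business-day extension runs from Jun 2, 1999 to Jun 30, 1999.
Jun 30, 1999 falls on a Wednesday, which is a business day, so no adjustment is needed.
Final deadline: Jun 30, 1999.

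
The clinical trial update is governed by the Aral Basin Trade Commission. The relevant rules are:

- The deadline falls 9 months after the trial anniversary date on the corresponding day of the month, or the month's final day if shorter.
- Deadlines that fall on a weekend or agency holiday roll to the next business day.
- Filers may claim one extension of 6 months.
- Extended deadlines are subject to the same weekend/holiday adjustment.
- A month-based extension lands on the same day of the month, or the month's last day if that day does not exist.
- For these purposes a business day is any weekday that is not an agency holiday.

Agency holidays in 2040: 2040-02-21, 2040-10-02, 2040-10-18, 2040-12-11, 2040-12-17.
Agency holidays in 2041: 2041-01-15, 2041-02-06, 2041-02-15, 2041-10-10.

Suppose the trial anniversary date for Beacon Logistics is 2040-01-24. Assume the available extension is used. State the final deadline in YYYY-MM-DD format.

2041-04-24

Moving 9 months forward from 2040-01-24 on the corresponding day gives 2040-10-24.
2040-10-24 falls on a Wednesday, which is a business day, so no adjustment is needed.
Add 6 months to 2040-10-24: 2041-04-24.
2041-04-24 falls on a Wednesday, which is a business day, so no adjustment is needed.
So the filing is due 2041-04-24.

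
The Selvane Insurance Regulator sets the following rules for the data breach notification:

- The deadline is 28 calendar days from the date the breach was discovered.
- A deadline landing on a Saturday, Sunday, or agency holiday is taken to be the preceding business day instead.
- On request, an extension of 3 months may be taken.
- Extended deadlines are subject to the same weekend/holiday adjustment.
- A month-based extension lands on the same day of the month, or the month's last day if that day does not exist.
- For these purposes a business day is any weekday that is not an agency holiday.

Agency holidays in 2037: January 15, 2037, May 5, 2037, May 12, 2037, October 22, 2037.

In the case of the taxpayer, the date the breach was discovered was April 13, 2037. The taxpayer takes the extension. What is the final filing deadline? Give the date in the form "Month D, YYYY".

August 11, 2037

From April 13, 2037, 28 calendar days later is May 11, 2037.
May 11, 2037 is a Monday and not a listed holiday, so it stands.
Applying the 3 months extension: 3 months after May 11, 2037 is August 11, 2037.
Since August 11, 2037 is a Tuesday and not a holiday, the date is unchanged.
The final due date is August 11, 2037.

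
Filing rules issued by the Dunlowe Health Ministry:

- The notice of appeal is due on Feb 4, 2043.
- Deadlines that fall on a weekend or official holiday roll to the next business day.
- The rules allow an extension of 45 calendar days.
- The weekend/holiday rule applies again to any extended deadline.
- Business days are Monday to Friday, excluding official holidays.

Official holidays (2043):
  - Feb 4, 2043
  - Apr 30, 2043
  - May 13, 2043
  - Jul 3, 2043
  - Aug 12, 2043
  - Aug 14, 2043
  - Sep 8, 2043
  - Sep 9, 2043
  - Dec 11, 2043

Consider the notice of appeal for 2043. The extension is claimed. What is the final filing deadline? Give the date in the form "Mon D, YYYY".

Mar 23, 2043

The stated deadline is Feb 4, 2043.
Because Feb 4, 2043 is a listed holiday, the deadline becomes Feb 5, 2043 (Thursday).
The 45-calendar-day extension moves the deadline from Feb 5, 2043 to Mar 22, 2043.
Because Mar 22, 2043 is a Sunday, the deadline becomes Mar 23, 2043 (Monday).
Deadline: Mar 23, 2043.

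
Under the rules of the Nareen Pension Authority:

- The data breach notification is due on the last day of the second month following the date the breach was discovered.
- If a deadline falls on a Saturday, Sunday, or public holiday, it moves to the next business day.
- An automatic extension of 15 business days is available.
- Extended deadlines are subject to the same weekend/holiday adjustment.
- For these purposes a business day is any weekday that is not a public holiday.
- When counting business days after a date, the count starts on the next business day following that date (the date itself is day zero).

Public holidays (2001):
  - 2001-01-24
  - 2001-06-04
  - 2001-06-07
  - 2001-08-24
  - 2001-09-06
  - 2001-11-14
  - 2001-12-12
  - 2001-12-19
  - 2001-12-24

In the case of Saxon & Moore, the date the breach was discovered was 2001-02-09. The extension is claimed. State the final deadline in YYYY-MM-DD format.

2 months after 2001-02-09 falls in April 2001; the last day of that month is 2001-04-30.
Since 2001-04-30 is a Monday and not a holiday, the date is unchanged.
Applying the 15-business-day extension: 15 business days after 2001-04-30 is 2001-05-21.
2001-05-21 (Monday) is already a business day.
So the filing is due 2001-05-21.

2001-05-21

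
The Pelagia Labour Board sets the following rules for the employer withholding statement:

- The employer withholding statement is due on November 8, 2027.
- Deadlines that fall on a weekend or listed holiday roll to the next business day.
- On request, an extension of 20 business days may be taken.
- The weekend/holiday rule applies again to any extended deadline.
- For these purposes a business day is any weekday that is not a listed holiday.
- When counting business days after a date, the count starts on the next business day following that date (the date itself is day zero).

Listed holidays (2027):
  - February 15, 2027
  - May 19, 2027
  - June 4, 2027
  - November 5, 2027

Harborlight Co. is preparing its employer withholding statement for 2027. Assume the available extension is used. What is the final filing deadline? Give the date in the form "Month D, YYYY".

The statutory due date is November 8, 2027.
Since November 8, 2027 is a Monday and not a holiday, the date is unchanged.
Counting 20 further business days from November 8, 2027 reaches December 6, 2027.
December 6, 2027 is a Monday and not a listed holiday, so it stands.
Final deadline: December 6, 2027.

December 6, 2027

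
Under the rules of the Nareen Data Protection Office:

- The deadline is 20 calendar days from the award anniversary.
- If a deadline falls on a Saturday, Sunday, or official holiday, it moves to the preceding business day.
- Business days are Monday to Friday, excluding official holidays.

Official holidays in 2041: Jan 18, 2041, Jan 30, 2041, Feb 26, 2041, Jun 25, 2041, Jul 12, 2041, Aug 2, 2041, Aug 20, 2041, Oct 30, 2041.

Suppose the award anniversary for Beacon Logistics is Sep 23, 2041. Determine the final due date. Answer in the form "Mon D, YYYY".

Oct 11, 2041

20 calendar days after Sep 23, 2041 is Oct 13, 2041.
Because Oct 13, 2041 is a Sunday, the deadline becomes Oct 11, 2041 (Friday).
Deadline: Oct 11, 2041.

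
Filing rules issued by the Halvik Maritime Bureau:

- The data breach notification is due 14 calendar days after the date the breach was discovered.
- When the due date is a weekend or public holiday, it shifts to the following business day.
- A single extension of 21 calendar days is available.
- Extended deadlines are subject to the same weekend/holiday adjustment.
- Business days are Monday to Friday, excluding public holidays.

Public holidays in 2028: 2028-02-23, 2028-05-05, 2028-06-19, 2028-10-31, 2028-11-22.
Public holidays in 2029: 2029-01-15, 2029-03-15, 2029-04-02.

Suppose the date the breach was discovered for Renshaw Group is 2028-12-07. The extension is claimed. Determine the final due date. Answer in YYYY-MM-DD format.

14 calendar days after 2028-12-07 is 2028-12-21.
2028-12-21 is a Thursday and not a listed holiday, so it stands.
Applying the 21-calendar-day extension: 2028-12-21 + 21 days = 2029-01-11.
2029-01-11 (Thursday) is already a business day.
So the filing is due 2029-01-11.

2029-01-11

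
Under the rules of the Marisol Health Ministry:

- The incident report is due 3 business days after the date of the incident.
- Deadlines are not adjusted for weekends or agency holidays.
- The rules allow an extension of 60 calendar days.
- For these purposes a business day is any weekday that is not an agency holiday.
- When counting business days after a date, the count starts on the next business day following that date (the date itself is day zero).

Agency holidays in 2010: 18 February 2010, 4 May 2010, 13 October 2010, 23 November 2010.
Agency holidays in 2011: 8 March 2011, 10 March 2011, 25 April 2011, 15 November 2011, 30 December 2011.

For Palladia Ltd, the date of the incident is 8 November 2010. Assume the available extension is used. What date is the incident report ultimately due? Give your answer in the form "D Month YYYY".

3 business days after 8 November 2010, excluding weekends and holidays, is 11 November 2010.
11 November 2010 falls on a Thursday. The rules make no weekend/holiday allowance, so it remains 11 November 2010.
Applying the 60-calendar-day extension: 11 November 2010 + 60 days = 10 January 2011.
10 January 2011 falls on a Monday. The rules make no weekend/holiday allowance, so it remains 10 January 2011.
Deadline: 10 January 2011.

10 January 2011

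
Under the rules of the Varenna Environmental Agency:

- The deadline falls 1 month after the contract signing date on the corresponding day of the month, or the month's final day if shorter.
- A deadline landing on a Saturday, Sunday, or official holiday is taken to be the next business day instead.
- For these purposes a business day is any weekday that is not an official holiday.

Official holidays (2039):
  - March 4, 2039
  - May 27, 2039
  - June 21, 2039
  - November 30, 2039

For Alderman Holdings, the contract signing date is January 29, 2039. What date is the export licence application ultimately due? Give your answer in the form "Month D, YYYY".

February 28, 2039

Moving 1 month forward from January 29, 2039 on the corresponding day gives February 28, 2039 (day 29 does not exist in February, so the month's last day is used).
February 28, 2039 (Monday) is already a business day.
The final due date is February 28, 2039.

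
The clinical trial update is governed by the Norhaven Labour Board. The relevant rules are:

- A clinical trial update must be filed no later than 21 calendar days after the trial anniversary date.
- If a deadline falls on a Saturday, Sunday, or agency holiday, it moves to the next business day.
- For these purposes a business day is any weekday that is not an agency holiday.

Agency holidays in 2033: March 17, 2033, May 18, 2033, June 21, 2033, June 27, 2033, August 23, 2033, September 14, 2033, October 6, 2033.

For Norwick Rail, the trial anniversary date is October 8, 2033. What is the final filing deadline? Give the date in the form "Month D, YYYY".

Trigger date October 8, 2033 + 21 calendar days = October 29, 2033.
Because October 29, 2033 is a Saturday, the deadline becomes October 31, 2033 (Monday).
The final due date is October 31, 2033.

October 31, 2033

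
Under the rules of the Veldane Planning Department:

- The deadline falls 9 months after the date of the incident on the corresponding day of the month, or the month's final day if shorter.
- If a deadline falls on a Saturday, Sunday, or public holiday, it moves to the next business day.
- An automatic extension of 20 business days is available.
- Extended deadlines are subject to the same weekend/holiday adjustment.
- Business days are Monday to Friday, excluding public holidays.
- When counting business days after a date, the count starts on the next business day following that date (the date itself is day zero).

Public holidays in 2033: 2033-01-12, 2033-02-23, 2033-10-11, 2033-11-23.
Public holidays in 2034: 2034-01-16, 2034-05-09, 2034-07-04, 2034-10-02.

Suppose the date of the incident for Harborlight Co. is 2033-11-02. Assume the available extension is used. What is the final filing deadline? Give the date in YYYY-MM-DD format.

2034-08-30

9 months from 2033-11-02 is 2034-08-02.
2034-08-02 is a Wednesday and not a listed holiday, so it stands.
The 20-business-day extension runs from 2034-08-02 to 2034-08-30.
2034-08-30 falls on a Wednesday, which is a business day, so no adjustment is needed.
Deadline: 2034-08-30.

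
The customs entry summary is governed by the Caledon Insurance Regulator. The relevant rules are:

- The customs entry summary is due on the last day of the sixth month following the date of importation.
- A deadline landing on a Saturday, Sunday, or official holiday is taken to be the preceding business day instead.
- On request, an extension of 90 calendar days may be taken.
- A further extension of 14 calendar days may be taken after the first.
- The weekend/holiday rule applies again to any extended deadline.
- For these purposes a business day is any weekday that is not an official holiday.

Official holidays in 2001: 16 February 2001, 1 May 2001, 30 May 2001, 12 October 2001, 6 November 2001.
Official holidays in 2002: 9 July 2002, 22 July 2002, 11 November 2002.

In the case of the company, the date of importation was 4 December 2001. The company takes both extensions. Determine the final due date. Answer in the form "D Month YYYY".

6 months after 4 December 2001 falls in June 2002; the last day of that month is 30 June 2002.
30 June 2002 is a Sunday; the preceding business day is 28 June 2002 (Friday).
Applying the 90-calendar-day extension: 28 June 2002 + 90 days = 26 September 2002.
26 September 2002 is a Thursday and not a listed holiday, so it stands.
With the 14-day extension, 26 September 2002 becomes 10 October 2002.
Since 10 October 2002 is a Thursday and not a holiday, the date is unchanged.
The final due date is 10 October 2002.

10 October 2002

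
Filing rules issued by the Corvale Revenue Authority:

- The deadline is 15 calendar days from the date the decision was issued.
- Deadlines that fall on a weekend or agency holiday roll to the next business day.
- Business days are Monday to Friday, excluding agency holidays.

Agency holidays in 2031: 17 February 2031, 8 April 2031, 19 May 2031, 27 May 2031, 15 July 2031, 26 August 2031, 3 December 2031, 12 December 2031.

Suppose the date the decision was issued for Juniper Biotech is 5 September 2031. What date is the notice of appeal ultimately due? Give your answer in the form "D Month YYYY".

22 September 2031

15 calendar days after 5 September 2031 is 20 September 2031.
20 September 2031 falls on a Saturday. Rolling to the next business day gives 22 September 2031, a Monday.
So the filing is due 22 September 2031.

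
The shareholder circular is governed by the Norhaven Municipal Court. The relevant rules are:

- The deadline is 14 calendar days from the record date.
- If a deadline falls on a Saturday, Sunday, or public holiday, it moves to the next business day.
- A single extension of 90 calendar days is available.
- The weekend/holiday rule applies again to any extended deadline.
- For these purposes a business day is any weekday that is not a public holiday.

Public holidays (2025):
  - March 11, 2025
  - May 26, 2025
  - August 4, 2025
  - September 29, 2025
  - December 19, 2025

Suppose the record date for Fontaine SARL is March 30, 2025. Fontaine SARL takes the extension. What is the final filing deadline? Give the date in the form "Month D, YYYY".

14 calendar days after March 30, 2025 is April 13, 2025.
April 13, 2025 is a Sunday, so it moves to the next business day, April 14, 2025 (Monday).
The 90-calendar-day extension moves the deadline from April 14, 2025 to July 13, 2025.
July 13, 2025 is a Sunday, so it moves to the next business day, July 14, 2025 (Monday).
The final due date is July 14, 2025.

July 14, 2025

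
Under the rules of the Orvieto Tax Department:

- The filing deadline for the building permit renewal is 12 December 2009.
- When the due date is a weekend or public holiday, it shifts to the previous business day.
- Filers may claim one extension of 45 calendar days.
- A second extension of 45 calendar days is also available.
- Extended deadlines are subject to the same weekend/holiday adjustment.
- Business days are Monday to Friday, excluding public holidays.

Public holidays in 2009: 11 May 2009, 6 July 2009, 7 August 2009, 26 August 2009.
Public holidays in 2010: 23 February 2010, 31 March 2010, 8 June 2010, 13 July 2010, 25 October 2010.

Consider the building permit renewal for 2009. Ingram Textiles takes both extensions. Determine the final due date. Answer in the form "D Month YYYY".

11 March 2010

The statutory due date is 12 December 2009.
Because 12 December 2009 is a Saturday, the deadline becomes 11 December 2009 (Friday).
Applying the 45-calendar-day extension: 11 December 2009 + 45 days = 25 January 2010.
25 January 2010 is a Monday and not a listed holiday, so it stands.
Add the 45 calendar-day extension to 25 January 2010: 11 March 2010.
11 March 2010 (Thursday) is already a business day.
The final due date is 11 March 2010.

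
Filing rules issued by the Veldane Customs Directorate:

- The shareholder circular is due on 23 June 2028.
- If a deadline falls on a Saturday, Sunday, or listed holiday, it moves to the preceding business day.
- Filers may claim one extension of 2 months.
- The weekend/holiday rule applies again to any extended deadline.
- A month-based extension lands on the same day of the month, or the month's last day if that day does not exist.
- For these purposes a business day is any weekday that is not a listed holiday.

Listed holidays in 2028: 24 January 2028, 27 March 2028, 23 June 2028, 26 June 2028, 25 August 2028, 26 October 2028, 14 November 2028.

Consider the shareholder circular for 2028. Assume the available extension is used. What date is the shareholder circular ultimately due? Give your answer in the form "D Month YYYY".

The statutory due date is 23 June 2028.
23 June 2028 is a listed holiday; the preceding business day is 22 June 2028 (Thursday).
The 2 months extension carries 22 June 2028 to 22 August 2028.
22 August 2028 is a Tuesday and not a listed holiday, so it stands.
Final deadline: 22 August 2028.

22 August 2028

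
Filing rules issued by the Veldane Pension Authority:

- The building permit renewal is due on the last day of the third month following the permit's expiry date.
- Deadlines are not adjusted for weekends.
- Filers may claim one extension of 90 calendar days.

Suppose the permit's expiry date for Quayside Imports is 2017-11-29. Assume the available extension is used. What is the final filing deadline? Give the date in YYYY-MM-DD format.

2018-05-29

3 months after 2017-11-29 is February 2018; that month ends on 2018-02-28.
2018-02-28 is a Wednesday; no weekend or holiday adjustment applies.
Add the 90 calendar-day extension to 2018-02-28: 2018-05-29.
2018-05-29 is a Tuesday; no weekend or holiday adjustment applies.
Deadline: 2018-05-29.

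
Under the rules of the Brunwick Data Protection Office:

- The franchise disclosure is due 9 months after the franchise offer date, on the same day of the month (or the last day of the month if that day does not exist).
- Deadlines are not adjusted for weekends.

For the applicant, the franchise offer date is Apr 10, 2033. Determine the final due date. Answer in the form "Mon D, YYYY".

Jan 10, 2034

Moving 9 months forward from Apr 10, 2033 on the corresponding day gives Jan 10, 2034.
Jan 10, 2034 falls on a Tuesday. The rules make no weekend/holiday allowance, so it remains Jan 10, 2034.
The final due date is Jan 10, 2034.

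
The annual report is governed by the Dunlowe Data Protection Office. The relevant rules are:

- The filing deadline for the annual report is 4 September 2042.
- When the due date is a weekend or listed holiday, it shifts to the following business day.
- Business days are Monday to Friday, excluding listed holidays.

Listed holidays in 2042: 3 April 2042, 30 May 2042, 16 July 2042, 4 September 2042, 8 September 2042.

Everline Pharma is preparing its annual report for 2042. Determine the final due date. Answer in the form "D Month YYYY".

Start from the fixed due date, 4 September 2042.
4 September 2042 is a listed holiday, so it moves to the next business day, 5 September 2042 (Friday).
The final due date is 5 September 2042.

5 September 2042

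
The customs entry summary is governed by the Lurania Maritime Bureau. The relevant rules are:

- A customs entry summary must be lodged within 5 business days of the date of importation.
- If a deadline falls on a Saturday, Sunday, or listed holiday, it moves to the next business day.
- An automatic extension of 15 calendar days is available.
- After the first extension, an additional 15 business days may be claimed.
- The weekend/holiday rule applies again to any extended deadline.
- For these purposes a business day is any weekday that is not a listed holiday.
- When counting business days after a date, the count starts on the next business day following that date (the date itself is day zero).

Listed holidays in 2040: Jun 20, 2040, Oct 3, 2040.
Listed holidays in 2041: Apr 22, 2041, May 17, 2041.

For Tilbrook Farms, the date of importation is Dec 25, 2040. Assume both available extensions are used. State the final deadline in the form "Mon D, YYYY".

Feb 6, 2041

Counting 5 business days after Dec 25, 2040 (skipping weekends and listed holidays) reaches Jan 1, 2041.
Jan 1, 2041 (Tuesday) is already a business day.
With the 15-day extension, Jan 1, 2041 becomes Jan 16, 2041.
Since Jan 16, 2041 is a Wednesday and not a holiday, the date is unchanged.
Counting 15 further business days from Jan 16, 2041 reaches Feb 6, 2041.
Feb 6, 2041 is a Wednesday and not a listed holiday, so it stands.
Final deadline: Feb 6, 2041.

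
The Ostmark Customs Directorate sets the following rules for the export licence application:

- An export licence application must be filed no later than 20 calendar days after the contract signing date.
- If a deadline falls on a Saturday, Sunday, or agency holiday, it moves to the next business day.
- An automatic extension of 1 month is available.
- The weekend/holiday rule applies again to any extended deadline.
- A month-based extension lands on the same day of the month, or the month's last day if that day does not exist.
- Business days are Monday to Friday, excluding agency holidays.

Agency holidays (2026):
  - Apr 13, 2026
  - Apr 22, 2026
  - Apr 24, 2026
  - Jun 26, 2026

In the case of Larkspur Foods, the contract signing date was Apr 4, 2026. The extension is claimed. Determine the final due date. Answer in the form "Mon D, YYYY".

May 27, 2026

From Apr 4, 2026, 20 calendar days later is Apr 24, 2026.
Apr 24, 2026 falls on a listed holiday. Rolling to the next business day gives Apr 27, 2026, a Monday.
The 1 month extension carries Apr 27, 2026 to May 27, 2026.
Since May 27, 2026 is a Wednesday and not a holiday, the date is unchanged.
Final deadline: May 27, 2026.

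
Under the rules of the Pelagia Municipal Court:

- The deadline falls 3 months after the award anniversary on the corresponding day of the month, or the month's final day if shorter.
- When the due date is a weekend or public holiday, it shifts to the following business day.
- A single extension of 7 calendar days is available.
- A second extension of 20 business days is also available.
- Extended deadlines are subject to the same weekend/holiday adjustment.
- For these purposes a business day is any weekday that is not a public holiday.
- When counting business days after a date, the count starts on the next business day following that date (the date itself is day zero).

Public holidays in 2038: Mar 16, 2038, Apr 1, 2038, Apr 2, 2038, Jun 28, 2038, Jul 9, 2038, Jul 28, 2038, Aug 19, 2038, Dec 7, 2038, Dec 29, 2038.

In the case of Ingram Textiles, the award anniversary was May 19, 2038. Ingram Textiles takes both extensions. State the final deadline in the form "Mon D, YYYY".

Sep 24, 2038

Moving 3 months forward from May 19, 2038 on the corresponding day gives Aug 19, 2038.
Aug 19, 2038 is a listed holiday, so it moves to the next business day, Aug 20, 2038 (Friday).
Add the 7 calendar-day extension to Aug 20, 2038: Aug 27, 2038.
Aug 27, 2038 is a Friday and not a listed holiday, so it stands.
Counting 20 further business days from Aug 27, 2038 reaches Sep 24, 2038.
Sep 24, 2038 is a Friday and not a listed holiday, so it stands.
Deadline: Sep 24, 2038.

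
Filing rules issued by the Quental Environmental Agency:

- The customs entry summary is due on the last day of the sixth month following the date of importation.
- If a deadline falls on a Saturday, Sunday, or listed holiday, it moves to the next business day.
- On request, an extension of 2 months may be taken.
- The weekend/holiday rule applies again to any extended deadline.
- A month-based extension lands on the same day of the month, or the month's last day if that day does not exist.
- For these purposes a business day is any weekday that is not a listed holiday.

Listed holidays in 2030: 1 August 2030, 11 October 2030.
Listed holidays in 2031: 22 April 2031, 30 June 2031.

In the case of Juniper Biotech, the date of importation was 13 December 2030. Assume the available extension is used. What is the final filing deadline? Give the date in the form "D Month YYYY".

6 months after 13 December 2030 falls in June 2031; the last day of that month is 30 June 2031.
30 June 2031 is a listed holiday, so it moves to the next business day, 1 July 2031 (Tuesday).
Applying the 2 months extension: 2 months after 1 July 2031 is 1 September 2031.
Since 1 September 2031 is a Monday and not a holiday, the date is unchanged.
The final due date is 1 September 2031.

1 September 2031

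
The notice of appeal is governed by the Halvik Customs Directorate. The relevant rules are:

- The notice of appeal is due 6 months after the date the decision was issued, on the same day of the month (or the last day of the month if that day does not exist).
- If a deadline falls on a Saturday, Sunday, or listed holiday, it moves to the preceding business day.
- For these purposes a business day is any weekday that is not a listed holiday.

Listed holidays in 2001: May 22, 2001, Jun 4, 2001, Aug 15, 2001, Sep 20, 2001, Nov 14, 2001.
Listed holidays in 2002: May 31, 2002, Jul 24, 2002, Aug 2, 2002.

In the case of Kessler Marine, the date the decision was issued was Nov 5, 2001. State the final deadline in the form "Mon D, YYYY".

May 3, 2002

6 months after Nov 5, 2001, on the same day of the month, is May 5, 2002.
May 5, 2002 is a Sunday, so it moves to the preceding business day, May 3, 2002 (Friday).
So the filing is due May 3, 2002.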